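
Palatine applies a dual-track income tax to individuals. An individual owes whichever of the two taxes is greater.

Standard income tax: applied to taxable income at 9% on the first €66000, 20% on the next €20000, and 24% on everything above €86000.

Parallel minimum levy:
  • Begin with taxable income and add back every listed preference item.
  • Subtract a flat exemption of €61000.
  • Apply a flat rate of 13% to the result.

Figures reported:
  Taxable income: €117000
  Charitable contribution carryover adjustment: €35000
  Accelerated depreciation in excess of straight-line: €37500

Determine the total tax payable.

€17380

Standard income tax:
  €66000 × 9% = €5940
  €20000 × 20% = €4000
  €31000 × 24% = €7440
  → €17380

Parallel minimum levy:
  Adjusted income: €117000 + €35000 + €37500 = €189500
  Less exemption €61000 → base €128500
  €128500 × 13% = €16705

€17380 > €16705, so the standard income tax governs.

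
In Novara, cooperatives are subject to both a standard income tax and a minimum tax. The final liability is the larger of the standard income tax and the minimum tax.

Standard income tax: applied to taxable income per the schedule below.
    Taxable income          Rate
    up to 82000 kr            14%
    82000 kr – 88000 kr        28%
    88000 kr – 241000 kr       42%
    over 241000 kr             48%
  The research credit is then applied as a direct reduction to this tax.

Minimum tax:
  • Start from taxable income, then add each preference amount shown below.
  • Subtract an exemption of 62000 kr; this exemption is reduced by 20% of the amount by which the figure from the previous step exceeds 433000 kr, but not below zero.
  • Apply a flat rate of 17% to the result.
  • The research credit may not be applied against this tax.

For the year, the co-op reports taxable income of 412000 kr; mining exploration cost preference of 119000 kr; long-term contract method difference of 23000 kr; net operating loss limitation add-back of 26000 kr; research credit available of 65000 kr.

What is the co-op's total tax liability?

94500 kr

Standard income tax:
  82000 kr × 14% = 11480 kr
  6000 kr × 28% = 1680 kr
  153000 kr × 42% = 64260 kr
  171000 kr × 48% = 82080 kr
  → 159500 kr
  Less research credit 65000 kr → 94500 kr

Minimum tax:
  Adjusted income: 412000 kr + 119000 kr + 23000 kr + 26000 kr = 580000 kr
  Exemption: 62000 kr − 20% × (580000 kr − 433000 kr) = 62000 kr − 29400 kr = 32600 kr
  Base: 580000 kr − 32600 kr = 547400 kr
  547400 kr × 17% = 93058 kr

94500 kr > 93058 kr, so the standard income tax governs.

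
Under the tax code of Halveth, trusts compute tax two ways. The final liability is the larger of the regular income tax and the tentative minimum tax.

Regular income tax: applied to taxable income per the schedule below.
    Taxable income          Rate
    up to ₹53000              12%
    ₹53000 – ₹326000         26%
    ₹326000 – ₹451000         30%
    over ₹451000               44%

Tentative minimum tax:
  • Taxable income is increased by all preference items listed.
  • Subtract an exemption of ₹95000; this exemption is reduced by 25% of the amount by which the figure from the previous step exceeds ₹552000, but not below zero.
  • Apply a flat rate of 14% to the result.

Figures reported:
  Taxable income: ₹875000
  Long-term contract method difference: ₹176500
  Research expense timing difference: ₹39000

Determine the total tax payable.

₹301400

Regular income tax:
  ₹53000 × 12% = ₹6360
  ₹273000 × 26% = ₹70980
  ₹125000 × 30% = ₹37500
  ₹424000 × 44% = ₹186560
  → ₹301400

Tentative minimum tax:
  Adjusted income: ₹875000 + ₹176500 + ₹39000 = ₹1090500
  Exemption: 25% × (₹1090500 − ₹552000) = ₹134625 ≥ ₹95000, so the exemption is fully phased out
  Base: ₹1090500 − ₹0 = ₹1090500
  ₹1090500 × 14% = ₹152670

₹301400 > ₹152670, so the regular income tax governs.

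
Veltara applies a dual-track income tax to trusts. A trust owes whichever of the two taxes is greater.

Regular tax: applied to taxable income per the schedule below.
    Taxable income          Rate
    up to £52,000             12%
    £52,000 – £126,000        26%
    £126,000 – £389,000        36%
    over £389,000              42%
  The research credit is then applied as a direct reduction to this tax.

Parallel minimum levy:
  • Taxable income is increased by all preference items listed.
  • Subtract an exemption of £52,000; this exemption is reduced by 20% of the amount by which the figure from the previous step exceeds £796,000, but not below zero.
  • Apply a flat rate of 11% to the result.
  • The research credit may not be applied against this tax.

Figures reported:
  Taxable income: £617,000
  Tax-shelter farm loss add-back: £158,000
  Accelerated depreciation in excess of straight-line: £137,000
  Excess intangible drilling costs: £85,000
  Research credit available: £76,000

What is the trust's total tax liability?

£139,920

Regular tax:
  £52,000 × 12% = £6,240
  £74,000 × 26% = £19,240
  £263,000 × 36% = £94,680
  £228,000 × 42% = £95,760
  → £215,920
  Less research credit £76,000 → £139,920

Parallel minimum levy:
  Adjusted income: £617,000 + £158,000 + £137,000 + £85,000 = £997,000
  Exemption: £52,000 − 20% × (£997,000 − £796,000) = £52,000 − £40,200 = £11,800
  Base: £997,000 − £11,800 = £985,200
  £985,200 × 11% = £108,372

£139,920 > £108,372, so the regular tax governs.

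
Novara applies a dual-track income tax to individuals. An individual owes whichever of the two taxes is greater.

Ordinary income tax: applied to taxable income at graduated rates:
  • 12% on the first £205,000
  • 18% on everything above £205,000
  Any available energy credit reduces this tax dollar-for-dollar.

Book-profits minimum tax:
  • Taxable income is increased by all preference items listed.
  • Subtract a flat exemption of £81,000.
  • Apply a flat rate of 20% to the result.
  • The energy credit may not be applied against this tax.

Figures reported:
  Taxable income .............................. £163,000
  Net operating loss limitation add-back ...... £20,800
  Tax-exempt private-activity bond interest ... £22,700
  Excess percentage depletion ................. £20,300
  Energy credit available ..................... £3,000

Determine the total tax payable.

Book-profits minimum tax:
  Adjusted income: £163,000 + £20,800 + £22,700 + £20,300 = £226,800
  Less exemption £81,000 → base £145,800
  £145,800 × 20% = £29,160

Ordinary income tax:
  £163,000 × 12% = £19,560
  Less energy credit £3,000 → £16,560

£29,160 > £16,560, so the book-profits minimum tax is the binding amount.

£29,160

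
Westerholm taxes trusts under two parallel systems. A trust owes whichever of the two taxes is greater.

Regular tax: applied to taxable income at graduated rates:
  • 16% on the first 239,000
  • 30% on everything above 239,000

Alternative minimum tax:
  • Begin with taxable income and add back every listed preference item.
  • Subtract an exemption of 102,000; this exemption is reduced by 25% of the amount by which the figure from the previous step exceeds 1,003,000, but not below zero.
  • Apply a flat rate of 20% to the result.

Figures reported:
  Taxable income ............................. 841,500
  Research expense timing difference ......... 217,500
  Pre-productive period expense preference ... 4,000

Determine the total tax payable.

Alternative minimum tax:
  Adjusted income: 841,500 + 217,500 + 4,000 = 1,063,000
  Exemption: 102,000 − 25% × (1,063,000 − 1,003,000) = 102,000 − 15,000 = 87,000
  Base: 1,063,000 − 87,000 = 976,000
  976,000 × 20% = 195,200

Regular tax:
  239,000 × 16% = 38,240
  602,500 × 30% = 180,750
  → 218,990

218,990 > 195,200, so the regular tax governs.

218,990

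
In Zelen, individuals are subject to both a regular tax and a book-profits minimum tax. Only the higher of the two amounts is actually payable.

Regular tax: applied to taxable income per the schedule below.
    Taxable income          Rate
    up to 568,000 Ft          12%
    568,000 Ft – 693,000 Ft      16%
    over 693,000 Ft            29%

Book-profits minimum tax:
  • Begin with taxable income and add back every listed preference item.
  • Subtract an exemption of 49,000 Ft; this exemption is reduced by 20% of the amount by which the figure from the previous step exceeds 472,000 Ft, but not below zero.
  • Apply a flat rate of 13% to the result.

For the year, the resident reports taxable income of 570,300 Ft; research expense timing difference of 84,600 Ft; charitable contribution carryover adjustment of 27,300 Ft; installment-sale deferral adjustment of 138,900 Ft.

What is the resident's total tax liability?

106,743 Ft

Book-profits minimum tax:
  Adjusted income: 570,300 Ft + 84,600 Ft + 27,300 Ft + 138,900 Ft = 821,100 Ft
  Exemption: 20% × (821,100 Ft − 472,000 Ft) = 69,820 Ft ≥ 49,000 Ft, so the exemption is fully phased out
  Base: 821,100 Ft − 0 Ft = 821,100 Ft
  821,100 Ft × 13% = 106,743 Ft

Regular tax:
  568,000 Ft × 12% = 68,160 Ft
  2,300 Ft × 16% = 368 Ft
  → 68,528 Ft

106,743 Ft > 68,528 Ft, so the book-profits minimum tax is the binding amount.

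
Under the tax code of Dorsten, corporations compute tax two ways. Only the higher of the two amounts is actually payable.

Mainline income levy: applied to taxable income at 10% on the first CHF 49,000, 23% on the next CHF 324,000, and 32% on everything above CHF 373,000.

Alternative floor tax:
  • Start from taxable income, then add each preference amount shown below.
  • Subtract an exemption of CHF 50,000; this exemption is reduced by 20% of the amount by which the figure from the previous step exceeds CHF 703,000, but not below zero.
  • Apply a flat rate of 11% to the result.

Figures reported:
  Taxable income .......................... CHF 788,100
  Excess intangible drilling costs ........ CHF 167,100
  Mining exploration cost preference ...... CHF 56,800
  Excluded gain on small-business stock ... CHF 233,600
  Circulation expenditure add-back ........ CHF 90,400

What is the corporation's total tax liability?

Mainline income levy:
  CHF 49,000 × 10% = CHF 4,900
  CHF 324,000 × 23% = CHF 74,520
  CHF 415,100 × 32% = CHF 132,832
  → CHF 212,252

Alternative floor tax:
  Adjusted income: CHF 788,100 + CHF 167,100 + CHF 56,800 + CHF 233,600 + CHF 90,400 = CHF 1,336,000
  Exemption: 20% × (CHF 1,336,000 − CHF 703,000) = CHF 126,600 ≥ CHF 50,000, so the exemption is fully phased out
  Base: CHF 1,336,000 − CHF 0 = CHF 1,336,000
  CHF 1,336,000 × 11% = CHF 146,960

CHF 212,252 > CHF 146,960, so the mainline income levy governs.

CHF 212,252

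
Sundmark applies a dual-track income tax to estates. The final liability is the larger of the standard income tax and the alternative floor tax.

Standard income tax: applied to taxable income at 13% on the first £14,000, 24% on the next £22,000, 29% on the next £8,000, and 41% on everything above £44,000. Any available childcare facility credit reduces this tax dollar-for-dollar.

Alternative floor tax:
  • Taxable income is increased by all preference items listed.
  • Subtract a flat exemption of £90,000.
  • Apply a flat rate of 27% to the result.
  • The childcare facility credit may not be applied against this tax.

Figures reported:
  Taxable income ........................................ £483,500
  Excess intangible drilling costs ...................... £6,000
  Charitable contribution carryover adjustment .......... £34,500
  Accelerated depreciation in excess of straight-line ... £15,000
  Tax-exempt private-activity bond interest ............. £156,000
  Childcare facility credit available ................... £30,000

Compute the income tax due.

Alternative floor tax:
  Adjusted income: £483,500 + £6,000 + £34,500 + £15,000 + £156,000 = £695,000
  Less exemption £90,000 → base £605,000
  £605,000 × 27% = £163,350

Standard income tax:
  £14,000 × 13% = £1,820
  £22,000 × 24% = £5,280
  £8,000 × 29% = £2,320
  £439,500 × 41% = £180,195
  → £189,615
  Less childcare facility credit £30,000 → £159,615

£163,350 > £159,615, so the alternative floor tax is the binding amount.

£163,350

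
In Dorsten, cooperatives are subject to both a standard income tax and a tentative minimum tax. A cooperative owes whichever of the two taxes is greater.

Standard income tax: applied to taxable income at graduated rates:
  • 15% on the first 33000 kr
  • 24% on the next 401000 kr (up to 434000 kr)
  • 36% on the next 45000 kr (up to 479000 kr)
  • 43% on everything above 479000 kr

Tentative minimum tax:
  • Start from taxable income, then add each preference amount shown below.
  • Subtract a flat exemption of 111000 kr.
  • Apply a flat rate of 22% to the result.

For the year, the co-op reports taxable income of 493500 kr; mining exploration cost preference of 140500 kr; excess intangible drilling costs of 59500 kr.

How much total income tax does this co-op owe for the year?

Tentative minimum tax:
  Adjusted income: 493500 kr + 140500 kr + 59500 kr = 693500 kr
  Less exemption 111000 kr → base 582500 kr
  582500 kr × 22% = 128150 kr

Standard income tax:
  33000 kr × 15% = 4950 kr
  401000 kr × 24% = 96240 kr
  45000 kr × 36% = 16200 kr
  14500 kr × 43% = 6235 kr
  → 123625 kr

128150 kr > 123625 kr, so the tentative minimum tax is the binding amount.

128150 kr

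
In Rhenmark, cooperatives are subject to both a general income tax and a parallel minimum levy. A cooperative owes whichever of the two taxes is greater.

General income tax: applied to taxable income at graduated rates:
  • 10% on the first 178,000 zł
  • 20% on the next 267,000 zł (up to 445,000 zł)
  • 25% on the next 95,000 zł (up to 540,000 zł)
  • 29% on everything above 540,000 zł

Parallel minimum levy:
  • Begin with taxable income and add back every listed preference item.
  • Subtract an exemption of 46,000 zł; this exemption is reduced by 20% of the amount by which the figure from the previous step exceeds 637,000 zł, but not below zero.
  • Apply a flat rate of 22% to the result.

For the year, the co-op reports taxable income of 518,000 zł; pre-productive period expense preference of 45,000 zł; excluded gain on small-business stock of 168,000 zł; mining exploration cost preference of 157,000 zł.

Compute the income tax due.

195,360 zł

Parallel minimum levy:
  Adjusted income: 518,000 zł + 45,000 zł + 168,000 zł + 157,000 zł = 888,000 zł
  Exemption: 20% × (888,000 zł − 637,000 zł) = 50,200 zł ≥ 46,000 zł, so the exemption is fully phased out
  Base: 888,000 zł − 0 zł = 888,000 zł
  888,000 zł × 22% = 195,360 zł

General income tax:
  178,000 zł × 10% = 17,800 zł
  267,000 zł × 20% = 53,400 zł
  73,000 zł × 25% = 18,250 zł
  → 89,450 zł

195,360 zł > 89,450 zł, so the parallel minimum levy is the binding amount.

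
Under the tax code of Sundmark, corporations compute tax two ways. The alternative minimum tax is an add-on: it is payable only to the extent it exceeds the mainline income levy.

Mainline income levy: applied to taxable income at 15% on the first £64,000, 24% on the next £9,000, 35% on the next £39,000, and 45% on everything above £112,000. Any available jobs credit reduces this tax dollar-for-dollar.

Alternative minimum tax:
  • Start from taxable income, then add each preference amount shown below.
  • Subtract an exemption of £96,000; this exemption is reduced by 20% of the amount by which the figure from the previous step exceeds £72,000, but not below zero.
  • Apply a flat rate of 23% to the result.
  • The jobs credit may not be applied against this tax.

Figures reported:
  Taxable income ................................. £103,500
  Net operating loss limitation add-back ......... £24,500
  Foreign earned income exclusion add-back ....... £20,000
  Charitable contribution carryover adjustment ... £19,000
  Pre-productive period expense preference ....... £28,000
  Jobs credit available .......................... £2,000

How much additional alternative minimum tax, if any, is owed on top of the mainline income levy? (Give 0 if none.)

£7,993

Alternative minimum tax:
  Adjusted income: £103,500 + £24,500 + £20,000 + £19,000 + £28,000 = £195,000
  Exemption: £96,000 − 20% × (£195,000 − £72,000) = £96,000 − £24,600 = £71,400
  Base: £195,000 − £71,400 = £123,600
  £123,600 × 23% = £28,428

Mainline income levy:
  £64,000 × 15% = £9,600
  £9,000 × 24% = £2,160
  £30,500 × 35% = £10,675
  → £22,435
  Less jobs credit £2,000 → £20,435

Excess of alternative minimum tax over mainline income levy: £28,428 − £20,435 = £7,993.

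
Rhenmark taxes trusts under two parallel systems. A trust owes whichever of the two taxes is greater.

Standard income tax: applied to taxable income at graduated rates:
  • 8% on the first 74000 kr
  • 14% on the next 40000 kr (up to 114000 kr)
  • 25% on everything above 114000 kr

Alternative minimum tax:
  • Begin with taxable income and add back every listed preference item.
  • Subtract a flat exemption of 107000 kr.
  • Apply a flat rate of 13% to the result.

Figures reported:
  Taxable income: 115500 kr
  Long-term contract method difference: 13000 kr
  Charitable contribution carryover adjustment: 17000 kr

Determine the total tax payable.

Standard income tax:
  74000 kr × 8% = 5920 kr
  40000 kr × 14% = 5600 kr
  1500 kr × 25% = 375 kr
  → 11895 kr

Alternative minimum tax:
  Adjusted income: 115500 kr + 13000 kr + 17000 kr = 145500 kr
  Less exemption 107000 kr → base 38500 kr
  38500 kr × 13% = 5005 kr

11895 kr > 5005 kr, so the standard income tax governs.

11895 kr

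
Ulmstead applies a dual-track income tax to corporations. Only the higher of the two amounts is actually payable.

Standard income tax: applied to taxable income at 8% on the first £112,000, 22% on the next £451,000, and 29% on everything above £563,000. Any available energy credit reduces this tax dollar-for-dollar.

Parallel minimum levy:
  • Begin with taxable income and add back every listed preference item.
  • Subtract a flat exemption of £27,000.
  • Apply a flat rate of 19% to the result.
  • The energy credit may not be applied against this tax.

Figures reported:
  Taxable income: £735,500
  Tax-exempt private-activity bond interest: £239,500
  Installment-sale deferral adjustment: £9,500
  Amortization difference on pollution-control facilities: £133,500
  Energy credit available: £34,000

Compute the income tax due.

£207,290

Standard income tax:
  £112,000 × 8% = £8,960
  £451,000 × 22% = £99,220
  £172,500 × 29% = £50,025
  → £158,205
  Less energy credit £34,000 → £124,205

Parallel minimum levy:
  Adjusted income: £735,500 + £239,500 + £9,500 + £133,500 = £1,118,000
  Less exemption £27,000 → base £1,091,000
  £1,091,000 × 19% = £207,290

£207,290 > £124,205, so the parallel minimum levy is the binding amount.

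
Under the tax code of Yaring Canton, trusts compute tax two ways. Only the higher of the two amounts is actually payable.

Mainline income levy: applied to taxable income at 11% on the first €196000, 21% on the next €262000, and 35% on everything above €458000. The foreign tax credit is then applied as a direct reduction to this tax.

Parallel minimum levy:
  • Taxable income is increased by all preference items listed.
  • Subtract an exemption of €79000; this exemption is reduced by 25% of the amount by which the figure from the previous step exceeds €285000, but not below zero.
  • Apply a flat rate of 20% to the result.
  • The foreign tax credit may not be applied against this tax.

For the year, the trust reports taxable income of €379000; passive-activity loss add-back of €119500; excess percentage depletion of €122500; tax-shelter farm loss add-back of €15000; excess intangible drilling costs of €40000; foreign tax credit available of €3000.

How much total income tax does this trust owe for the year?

Parallel minimum levy:
  Adjusted income: €379000 + €119500 + €122500 + €15000 + €40000 = €676000
  Exemption: 25% × (€676000 − €285000) = €97750 ≥ €79000, so the exemption is fully phased out
  Base: €676000 − €0 = €676000
  €676000 × 20% = €135200

Mainline income levy:
  €196000 × 11% = €21560
  €183000 × 21% = €38430
  → €59990
  Less foreign tax credit €3000 → €56990

€135200 > €56990, so the parallel minimum levy is the binding amount.

€135200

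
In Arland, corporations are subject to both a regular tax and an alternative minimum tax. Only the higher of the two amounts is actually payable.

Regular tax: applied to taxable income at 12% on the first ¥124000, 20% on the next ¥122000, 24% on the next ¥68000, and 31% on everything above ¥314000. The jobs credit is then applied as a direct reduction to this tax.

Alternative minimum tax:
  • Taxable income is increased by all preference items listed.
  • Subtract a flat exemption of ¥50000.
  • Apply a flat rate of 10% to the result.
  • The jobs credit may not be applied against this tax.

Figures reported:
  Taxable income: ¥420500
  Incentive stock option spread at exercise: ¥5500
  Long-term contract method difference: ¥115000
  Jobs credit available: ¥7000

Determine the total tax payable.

¥81615

Alternative minimum tax:
  Adjusted income: ¥420500 + ¥5500 + ¥115000 = ¥541000
  Less exemption ¥50000 → base ¥491000
  ¥491000 × 10% = ¥49100

Regular tax:
  ¥124000 × 12% = ¥14880
  ¥122000 × 20% = ¥24400
  ¥68000 × 24% = ¥16320
  ¥106500 × 31% = ¥33015
  → ¥88615
  Less jobs credit ¥7000 → ¥81615

¥81615 > ¥49100, so the regular tax governs.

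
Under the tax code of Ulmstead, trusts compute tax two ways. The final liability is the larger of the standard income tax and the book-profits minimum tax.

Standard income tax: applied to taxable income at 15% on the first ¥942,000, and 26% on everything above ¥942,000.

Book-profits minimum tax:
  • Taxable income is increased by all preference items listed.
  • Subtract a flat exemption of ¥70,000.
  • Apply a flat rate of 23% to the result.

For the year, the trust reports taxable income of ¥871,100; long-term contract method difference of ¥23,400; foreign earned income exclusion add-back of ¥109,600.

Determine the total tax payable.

Standard income tax:
  ¥871,100 × 15% = ¥130,665

Book-profits minimum tax:
  Adjusted income: ¥871,100 + ¥23,400 + ¥109,600 = ¥1,004,100
  Less exemption ¥70,000 → base ¥934,100
  ¥934,100 × 23% = ¥214,843

¥214,843 > ¥130,665, so the book-profits minimum tax is the binding amount.

¥214,843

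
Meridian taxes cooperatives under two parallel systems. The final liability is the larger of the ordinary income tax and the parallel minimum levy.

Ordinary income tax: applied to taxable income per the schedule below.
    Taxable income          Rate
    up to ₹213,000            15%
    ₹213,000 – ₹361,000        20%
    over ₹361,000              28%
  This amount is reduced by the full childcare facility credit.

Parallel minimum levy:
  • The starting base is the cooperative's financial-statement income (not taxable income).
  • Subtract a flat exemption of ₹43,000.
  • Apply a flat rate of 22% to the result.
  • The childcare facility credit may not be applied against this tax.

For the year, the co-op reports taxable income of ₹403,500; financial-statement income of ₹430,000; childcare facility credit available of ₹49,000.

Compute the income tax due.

₹85,140

Parallel minimum levy:
  Base (financial-statement income): ₹430,000
  Less exemption ₹43,000 → base ₹387,000
  ₹387,000 × 22% = ₹85,140

Ordinary income tax:
  ₹213,000 × 15% = ₹31,950
  ₹148,000 × 20% = ₹29,600
  ₹42,500 × 28% = ₹11,900
  → ₹73,450
  Less childcare facility credit ₹49,000 → ₹24,450

₹85,140 > ₹24,450, so the parallel minimum levy is the binding amount.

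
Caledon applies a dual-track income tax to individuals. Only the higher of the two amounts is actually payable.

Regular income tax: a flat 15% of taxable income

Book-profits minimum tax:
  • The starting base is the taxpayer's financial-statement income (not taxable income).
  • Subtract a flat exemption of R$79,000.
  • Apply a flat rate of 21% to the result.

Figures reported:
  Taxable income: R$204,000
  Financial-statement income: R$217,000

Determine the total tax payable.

R$30,600

Regular income tax:
  R$204,000 × 15% = R$30,600

Book-profits minimum tax:
  Base (financial-statement income): R$217,000
  Less exemption R$79,000 → base R$138,000
  R$138,000 × 21% = R$28,980

R$30,600 > R$28,980, so the regular income tax governs.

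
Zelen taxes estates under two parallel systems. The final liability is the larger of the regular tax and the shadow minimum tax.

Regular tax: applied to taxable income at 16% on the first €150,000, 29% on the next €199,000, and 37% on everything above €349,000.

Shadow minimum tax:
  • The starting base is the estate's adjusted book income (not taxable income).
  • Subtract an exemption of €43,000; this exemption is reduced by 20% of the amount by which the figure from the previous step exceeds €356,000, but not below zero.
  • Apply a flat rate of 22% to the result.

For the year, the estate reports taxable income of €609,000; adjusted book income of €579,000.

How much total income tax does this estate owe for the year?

€177,910

Regular tax:
  €150,000 × 16% = €24,000
  €199,000 × 29% = €57,710
  €260,000 × 37% = €96,200
  → €177,910

Shadow minimum tax:
  Base (adjusted book income): €579,000
  Exemption: 20% × (€579,000 − €356,000) = €44,600 ≥ €43,000, so the exemption is fully phased out
  Base: €579,000 − €0 = €579,000
  €579,000 × 22% = €127,380

€177,910 > €127,380, so the regular tax governs.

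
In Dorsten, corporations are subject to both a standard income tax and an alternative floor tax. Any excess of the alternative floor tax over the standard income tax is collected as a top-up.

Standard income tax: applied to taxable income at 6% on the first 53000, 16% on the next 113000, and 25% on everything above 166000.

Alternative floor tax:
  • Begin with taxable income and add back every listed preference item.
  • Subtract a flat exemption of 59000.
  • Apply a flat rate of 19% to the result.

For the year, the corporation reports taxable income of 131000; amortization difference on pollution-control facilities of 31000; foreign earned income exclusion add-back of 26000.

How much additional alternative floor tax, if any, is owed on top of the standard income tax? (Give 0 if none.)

Standard income tax:
  53000 × 6% = 3180
  78000 × 16% = 12480
  → 15660

Alternative floor tax:
  Adjusted income: 131000 + 31000 + 26000 = 188000
  Less exemption 59000 → base 129000
  129000 × 19% = 24510

Excess of alternative floor tax over standard income tax: 24510 − 15660 = 8850.

8850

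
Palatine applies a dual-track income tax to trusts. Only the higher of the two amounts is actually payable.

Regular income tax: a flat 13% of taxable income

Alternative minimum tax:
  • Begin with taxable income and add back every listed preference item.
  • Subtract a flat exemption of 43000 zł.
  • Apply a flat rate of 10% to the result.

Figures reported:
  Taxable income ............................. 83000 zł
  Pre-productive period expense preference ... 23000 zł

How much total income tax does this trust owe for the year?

Alternative minimum tax:
  Adjusted income: 83000 zł + 23000 zł = 106000 zł
  Less exemption 43000 zł → base 63000 zł
  63000 zł × 10% = 6300 zł

Regular income tax:
  83000 zł × 13% = 10790 zł

10790 zł > 6300 zł, so the regular income tax governs.

10790 zł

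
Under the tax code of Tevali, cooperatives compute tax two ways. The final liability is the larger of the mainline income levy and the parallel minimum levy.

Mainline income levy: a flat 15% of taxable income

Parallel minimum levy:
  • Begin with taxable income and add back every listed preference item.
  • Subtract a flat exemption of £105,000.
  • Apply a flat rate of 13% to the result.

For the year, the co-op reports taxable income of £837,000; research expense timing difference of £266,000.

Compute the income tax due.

Mainline income levy:
  £837,000 × 15% = £125,550

Parallel minimum levy:
  Adjusted income: £837,000 + £266,000 = £1,103,000
  Less exemption £105,000 → base £998,000
  £998,000 × 13% = £129,740

£129,740 > £125,550, so the parallel minimum levy is the binding amount.

£129,740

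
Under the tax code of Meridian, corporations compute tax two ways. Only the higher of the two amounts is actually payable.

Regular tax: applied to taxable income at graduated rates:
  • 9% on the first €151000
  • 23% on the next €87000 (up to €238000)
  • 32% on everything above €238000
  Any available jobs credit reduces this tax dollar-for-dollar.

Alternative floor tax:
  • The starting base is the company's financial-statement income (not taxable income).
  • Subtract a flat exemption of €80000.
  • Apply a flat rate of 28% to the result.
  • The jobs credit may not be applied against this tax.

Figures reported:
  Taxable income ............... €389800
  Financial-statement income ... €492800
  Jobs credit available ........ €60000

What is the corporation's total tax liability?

Regular tax:
  €151000 × 9% = €13590
  €87000 × 23% = €20010
  €151800 × 32% = €48576
  → €82176
  Less jobs credit €60000 → €22176

Alternative floor tax:
  Base (financial-statement income): €492800
  Less exemption €80000 → base €412800
  €412800 × 28% = €115584

€115584 > €22176, so the alternative floor tax is the binding amount.

€115584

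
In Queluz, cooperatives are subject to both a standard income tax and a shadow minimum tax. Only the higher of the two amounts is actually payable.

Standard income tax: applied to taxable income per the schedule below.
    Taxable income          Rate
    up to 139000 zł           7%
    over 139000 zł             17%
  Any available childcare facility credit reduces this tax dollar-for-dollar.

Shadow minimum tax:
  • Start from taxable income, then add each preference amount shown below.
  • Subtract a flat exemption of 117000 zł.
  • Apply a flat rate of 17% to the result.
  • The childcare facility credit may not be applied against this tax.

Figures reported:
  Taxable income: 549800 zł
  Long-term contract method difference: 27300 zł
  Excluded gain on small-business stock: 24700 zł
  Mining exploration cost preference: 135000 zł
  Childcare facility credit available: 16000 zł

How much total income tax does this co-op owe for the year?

Standard income tax:
  139000 zł × 7% = 9730 zł
  410800 zł × 17% = 69836 zł
  → 79566 zł
  Less childcare facility credit 16000 zł → 63566 zł

Shadow minimum tax:
  Adjusted income: 549800 zł + 27300 zł + 24700 zł + 135000 zł = 736800 zł
  Less exemption 117000 zł → base 619800 zł
  619800 zł × 17% = 105366 zł

105366 zł > 63566 zł, so the shadow minimum tax is the binding amount.

105366 zł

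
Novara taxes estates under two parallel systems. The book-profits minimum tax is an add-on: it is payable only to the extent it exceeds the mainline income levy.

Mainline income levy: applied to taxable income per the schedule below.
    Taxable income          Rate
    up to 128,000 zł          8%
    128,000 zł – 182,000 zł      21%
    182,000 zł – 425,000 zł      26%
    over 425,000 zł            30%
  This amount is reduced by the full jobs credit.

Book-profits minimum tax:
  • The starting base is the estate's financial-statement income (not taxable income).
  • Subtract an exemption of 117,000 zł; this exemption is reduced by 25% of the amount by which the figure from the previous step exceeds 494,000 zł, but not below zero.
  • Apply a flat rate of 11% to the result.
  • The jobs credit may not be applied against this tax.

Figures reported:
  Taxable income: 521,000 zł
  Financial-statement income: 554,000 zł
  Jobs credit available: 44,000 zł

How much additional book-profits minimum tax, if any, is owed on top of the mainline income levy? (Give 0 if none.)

0 zł

Book-profits minimum tax:
  Base (financial-statement income): 554,000 zł
  Exemption: 117,000 zł − 25% × (554,000 zł − 494,000 zł) = 117,000 zł − 15,000 zł = 102,000 zł
  Base: 554,000 zł − 102,000 zł = 452,000 zł
  452,000 zł × 11% = 49,720 zł

Mainline income levy:
  128,000 zł × 8% = 10,240 zł
  54,000 zł × 21% = 11,340 zł
  243,000 zł × 26% = 63,180 zł
  96,000 zł × 30% = 28,800 zł
  → 113,560 zł
  Less jobs credit 44,000 zł → 69,560 zł

49,720 zł ≤ 69,560 zł, so no add-on is due.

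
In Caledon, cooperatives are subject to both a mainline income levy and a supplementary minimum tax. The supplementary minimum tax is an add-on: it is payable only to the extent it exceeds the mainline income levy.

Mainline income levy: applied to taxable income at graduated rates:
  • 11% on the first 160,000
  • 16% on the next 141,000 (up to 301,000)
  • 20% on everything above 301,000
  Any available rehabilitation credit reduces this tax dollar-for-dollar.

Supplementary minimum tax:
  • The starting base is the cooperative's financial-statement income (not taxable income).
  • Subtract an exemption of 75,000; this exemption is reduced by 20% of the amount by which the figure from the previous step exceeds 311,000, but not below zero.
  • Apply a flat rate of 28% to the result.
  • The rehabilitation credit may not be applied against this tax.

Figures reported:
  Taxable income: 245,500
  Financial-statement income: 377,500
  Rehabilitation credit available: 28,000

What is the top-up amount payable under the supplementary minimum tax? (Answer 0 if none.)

85,144

Mainline income levy:
  160,000 × 11% = 17,600
  85,500 × 16% = 13,680
  → 31,280
  Less rehabilitation credit 28,000 → 3,280

Supplementary minimum tax:
  Base (financial-statement income): 377,500
  Exemption: 75,000 − 20% × (377,500 − 311,000) = 75,000 − 13,300 = 61,700
  Base: 377,500 − 61,700 = 315,800
  315,800 × 28% = 88,424

Excess of supplementary minimum tax over mainline income levy: 88,424 − 3,280 = 85,144.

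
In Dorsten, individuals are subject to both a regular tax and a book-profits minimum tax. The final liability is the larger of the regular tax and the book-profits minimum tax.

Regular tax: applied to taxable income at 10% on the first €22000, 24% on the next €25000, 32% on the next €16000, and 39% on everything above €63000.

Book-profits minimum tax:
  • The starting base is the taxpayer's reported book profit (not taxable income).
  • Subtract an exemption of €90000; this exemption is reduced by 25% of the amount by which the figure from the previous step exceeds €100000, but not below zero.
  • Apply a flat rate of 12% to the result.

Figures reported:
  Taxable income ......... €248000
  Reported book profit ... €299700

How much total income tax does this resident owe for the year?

€85470

Regular tax:
  €22000 × 10% = €2200
  €25000 × 24% = €6000
  €16000 × 32% = €5120
  €185000 × 39% = €72150
  → €85470

Book-profits minimum tax:
  Base (reported book profit): €299700
  Exemption: €90000 − 25% × (€299700 − €100000) = €90000 − €49925 = €40075
  Base: €299700 − €40075 = €259625
  €259625 × 12% = €31155

€85470 > €31155, so the regular tax governs.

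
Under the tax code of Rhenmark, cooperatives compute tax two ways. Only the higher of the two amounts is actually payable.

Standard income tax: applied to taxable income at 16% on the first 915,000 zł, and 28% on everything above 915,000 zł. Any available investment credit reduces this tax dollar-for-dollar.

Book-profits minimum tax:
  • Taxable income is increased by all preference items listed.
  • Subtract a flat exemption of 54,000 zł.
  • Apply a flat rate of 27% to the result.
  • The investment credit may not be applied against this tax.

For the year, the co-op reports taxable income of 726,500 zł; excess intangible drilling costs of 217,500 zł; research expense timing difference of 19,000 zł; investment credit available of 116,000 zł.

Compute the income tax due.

Standard income tax:
  726,500 zł × 16% = 116,240 zł
  Less investment credit 116,000 zł → 240 zł

Book-profits minimum tax:
  Adjusted income: 726,500 zł + 217,500 zł + 19,000 zł = 963,000 zł
  Less exemption 54,000 zł → base 909,000 zł
  909,000 zł × 27% = 245,430 zł

245,430 zł > 240 zł, so the book-profits minimum tax is the binding amount.

245,430 zł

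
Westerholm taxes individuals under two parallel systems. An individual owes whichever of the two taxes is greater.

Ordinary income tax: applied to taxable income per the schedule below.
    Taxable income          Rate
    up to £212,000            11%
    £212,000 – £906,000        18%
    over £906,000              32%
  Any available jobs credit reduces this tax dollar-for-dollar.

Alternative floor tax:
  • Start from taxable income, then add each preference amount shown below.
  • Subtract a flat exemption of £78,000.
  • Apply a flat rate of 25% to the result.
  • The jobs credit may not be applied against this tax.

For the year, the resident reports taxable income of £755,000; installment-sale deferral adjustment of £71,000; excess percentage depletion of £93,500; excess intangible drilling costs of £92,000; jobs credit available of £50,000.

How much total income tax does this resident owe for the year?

Ordinary income tax:
  £212,000 × 11% = £23,320
  £543,000 × 18% = £97,740
  → £121,060
  Less jobs credit £50,000 → £71,060

Alternative floor tax:
  Adjusted income: £755,000 + £71,000 + £93,500 + £92,000 = £1,011,500
  Less exemption £78,000 → base £933,500
  £933,500 × 25% = £233,375

£233,375 > £71,060, so the alternative floor tax is the binding amount.

£233,375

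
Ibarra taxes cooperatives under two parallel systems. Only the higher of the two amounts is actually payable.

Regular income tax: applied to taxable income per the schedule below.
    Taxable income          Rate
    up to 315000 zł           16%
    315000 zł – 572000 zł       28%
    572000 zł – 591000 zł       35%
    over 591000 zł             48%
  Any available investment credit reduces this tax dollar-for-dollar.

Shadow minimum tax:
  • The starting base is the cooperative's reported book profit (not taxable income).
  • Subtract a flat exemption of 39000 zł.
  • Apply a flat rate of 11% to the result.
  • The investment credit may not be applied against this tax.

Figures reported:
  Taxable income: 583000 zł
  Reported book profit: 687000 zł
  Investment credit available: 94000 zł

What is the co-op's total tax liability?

71280 zł

Regular income tax:
  315000 zł × 16% = 50400 zł
  257000 zł × 28% = 71960 zł
  11000 zł × 35% = 3850 zł
  → 126210 zł
  Less investment credit 94000 zł → 32210 zł

Shadow minimum tax:
  Base (reported book profit): 687000 zł
  Less exemption 39000 zł → base 648000 zł
  648000 zł × 11% = 71280 zł

71280 zł > 32210 zł, so the shadow minimum tax is the binding amount.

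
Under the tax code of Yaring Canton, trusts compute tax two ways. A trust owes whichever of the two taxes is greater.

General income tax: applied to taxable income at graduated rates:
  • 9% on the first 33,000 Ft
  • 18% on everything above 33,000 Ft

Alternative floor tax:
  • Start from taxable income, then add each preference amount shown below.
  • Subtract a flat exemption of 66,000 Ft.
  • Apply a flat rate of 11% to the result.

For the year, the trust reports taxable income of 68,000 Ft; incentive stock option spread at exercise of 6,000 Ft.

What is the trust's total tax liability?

9,270 Ft

General income tax:
  33,000 Ft × 9% = 2,970 Ft
  35,000 Ft × 18% = 6,300 Ft
  → 9,270 Ft

Alternative floor tax:
  Adjusted income: 68,000 Ft + 6,000 Ft = 74,000 Ft
  Less exemption 66,000 Ft → base 8,000 Ft
  8,000 Ft × 11% = 880 Ft

9,270 Ft > 880 Ft, so the general income tax governs.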